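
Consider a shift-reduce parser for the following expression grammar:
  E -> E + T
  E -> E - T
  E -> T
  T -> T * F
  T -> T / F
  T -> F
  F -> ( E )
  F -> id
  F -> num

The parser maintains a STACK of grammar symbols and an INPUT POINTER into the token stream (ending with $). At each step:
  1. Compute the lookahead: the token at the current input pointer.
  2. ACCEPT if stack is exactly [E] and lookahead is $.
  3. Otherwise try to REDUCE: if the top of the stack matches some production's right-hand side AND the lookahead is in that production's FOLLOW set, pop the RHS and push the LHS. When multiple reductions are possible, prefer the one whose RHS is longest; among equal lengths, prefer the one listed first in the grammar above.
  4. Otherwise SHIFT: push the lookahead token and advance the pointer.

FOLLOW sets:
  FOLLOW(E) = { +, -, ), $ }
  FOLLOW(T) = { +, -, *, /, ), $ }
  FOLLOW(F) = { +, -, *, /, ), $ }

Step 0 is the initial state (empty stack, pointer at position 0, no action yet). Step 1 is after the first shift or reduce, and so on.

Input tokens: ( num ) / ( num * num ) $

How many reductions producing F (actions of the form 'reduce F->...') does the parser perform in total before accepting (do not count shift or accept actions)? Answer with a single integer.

Answer: 5

Derivation:
Step 1: shift (. Stack=[(] ptr=1 lookahead=num remaining=[num ) / ( num * num ) $]
Step 2: shift num. Stack=[( num] ptr=2 lookahead=) remaining=[) / ( num * num ) $]
Step 3: reduce F->num. Stack=[( F] ptr=2 lookahead=) remaining=[) / ( num * num ) $]
Step 4: reduce T->F. Stack=[( T] ptr=2 lookahead=) remaining=[) / ( num * num ) $]
Step 5: reduce E->T. Stack=[( E] ptr=2 lookahead=) remaining=[) / ( num * num ) $]
Step 6: shift ). Stack=[( E )] ptr=3 lookahead=/ remaining=[/ ( num * num ) $]
Step 7: reduce F->( E ). Stack=[F] ptr=3 lookahead=/ remaining=[/ ( num * num ) $]
Step 8: reduce T->F. Stack=[T] ptr=3 lookahead=/ remaining=[/ ( num * num ) $]
Step 9: shift /. Stack=[T /] ptr=4 lookahead=( remaining=[( num * num ) $]
Step 10: shift (. Stack=[T / (] ptr=5 lookahead=num remaining=[num * num ) $]
Step 11: shift num. Stack=[T / ( num] ptr=6 lookahead=* remaining=[* num ) $]
Step 12: reduce F->num. Stack=[T / ( F] ptr=6 lookahead=* remaining=[* num ) $]
Step 13: reduce T->F. Stack=[T / ( T] ptr=6 lookahead=* remaining=[* num ) $]
Step 14: shift *. Stack=[T / ( T *] ptr=7 lookahead=num remaining=[num ) $]
Step 15: shift num. Stack=[T / ( T * num] ptr=8 lookahead=) remaining=[) $]
Step 16: reduce F->num. Stack=[T / ( T * F] ptr=8 lookahead=) remaining=[) $]
Step 17: reduce T->T * F. Stack=[T / ( T] ptr=8 lookahead=) remaining=[) $]
Step 18: reduce E->T. Stack=[T / ( E] ptr=8 lookahead=) remaining=[) $]
Step 19: shift ). Stack=[T / ( E )] ptr=9 lookahead=$ remaining=[$]
Step 20: reduce F->( E ). Stack=[T / F] ptr=9 lookahead=$ remaining=[$]
Step 21: reduce T->T / F. Stack=[T] ptr=9 lookahead=$ remaining=[$]
Step 22: reduce E->T. Stack=[E] ptr=9 lookahead=$ remaining=[$]
Step 23: accept. Stack=[E] ptr=9 lookahead=$ remaining=[$]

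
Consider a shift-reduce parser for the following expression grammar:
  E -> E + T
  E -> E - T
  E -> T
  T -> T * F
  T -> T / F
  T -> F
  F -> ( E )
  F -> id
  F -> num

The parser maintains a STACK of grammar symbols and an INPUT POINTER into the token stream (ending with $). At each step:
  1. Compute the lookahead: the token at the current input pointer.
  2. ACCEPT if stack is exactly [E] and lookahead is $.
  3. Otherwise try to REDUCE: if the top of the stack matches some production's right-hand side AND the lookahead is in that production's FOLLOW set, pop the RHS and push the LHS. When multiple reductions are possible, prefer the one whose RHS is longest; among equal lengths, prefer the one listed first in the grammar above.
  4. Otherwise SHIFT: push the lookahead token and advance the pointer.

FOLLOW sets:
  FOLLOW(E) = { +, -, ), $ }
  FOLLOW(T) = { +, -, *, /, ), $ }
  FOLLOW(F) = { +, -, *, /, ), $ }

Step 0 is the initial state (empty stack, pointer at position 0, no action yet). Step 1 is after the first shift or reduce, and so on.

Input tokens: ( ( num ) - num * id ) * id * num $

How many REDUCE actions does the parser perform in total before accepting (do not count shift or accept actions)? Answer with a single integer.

Answer: 18

Derivation:
Step 1: shift (. Stack=[(] ptr=1 lookahead=( remaining=[( num ) - num * id ) * id * num $]
Step 2: shift (. Stack=[( (] ptr=2 lookahead=num remaining=[num ) - num * id ) * id * num $]
Step 3: shift num. Stack=[( ( num] ptr=3 lookahead=) remaining=[) - num * id ) * id * num $]
Step 4: reduce F->num. Stack=[( ( F] ptr=3 lookahead=) remaining=[) - num * id ) * id * num $]
Step 5: reduce T->F. Stack=[( ( T] ptr=3 lookahead=) remaining=[) - num * id ) * id * num $]
Step 6: reduce E->T. Stack=[( ( E] ptr=3 lookahead=) remaining=[) - num * id ) * id * num $]
Step 7: shift ). Stack=[( ( E )] ptr=4 lookahead=- remaining=[- num * id ) * id * num $]
Step 8: reduce F->( E ). Stack=[( F] ptr=4 lookahead=- remaining=[- num * id ) * id * num $]
Step 9: reduce T->F. Stack=[( T] ptr=4 lookahead=- remaining=[- num * id ) * id * num $]
Step 10: reduce E->T. Stack=[( E] ptr=4 lookahead=- remaining=[- num * id ) * id * num $]
Step 11: shift -. Stack=[( E -] ptr=5 lookahead=num remaining=[num * id ) * id * num $]
Step 12: shift num. Stack=[( E - num] ptr=6 lookahead=* remaining=[* id ) * id * num $]
Step 13: reduce F->num. Stack=[( E - F] ptr=6 lookahead=* remaining=[* id ) * id * num $]
Step 14: reduce T->F. Stack=[( E - T] ptr=6 lookahead=* remaining=[* id ) * id * num $]
Step 15: shift *. Stack=[( E - T *] ptr=7 lookahead=id remaining=[id ) * id * num $]
Step 16: shift id. Stack=[( E - T * id] ptr=8 lookahead=) remaining=[) * id * num $]
Step 17: reduce F->id. Stack=[( E - T * F] ptr=8 lookahead=) remaining=[) * id * num $]
Step 18: reduce T->T * F. Stack=[( E - T] ptr=8 lookahead=) remaining=[) * id * num $]
Step 19: reduce E->E - T. Stack=[( E] ptr=8 lookahead=) remaining=[) * id * num $]
Step 20: shift ). Stack=[( E )] ptr=9 lookahead=* remaining=[* id * num $]
Step 21: reduce F->( E ). Stack=[F] ptr=9 lookahead=* remaining=[* id * num $]
Step 22: reduce T->F. Stack=[T] ptr=9 lookahead=* remaining=[* id * num $]
Step 23: shift *. Stack=[T *] ptr=10 lookahead=id remaining=[id * num $]
Step 24: shift id. Stack=[T * id] ptr=11 lookahead=* remaining=[* num $]
Step 25: reduce F->id. Stack=[T * F] ptr=11 lookahead=* remaining=[* num $]
Step 26: reduce T->T * F. Stack=[T] ptr=11 lookahead=* remaining=[* num $]
Step 27: shift *. Stack=[T *] ptr=12 lookahead=num remaining=[num $]
Step 28: shift num. Stack=[T * num] ptr=13 lookahead=$ remaining=[$]
Step 29: reduce F->num. Stack=[T * F] ptr=13 lookahead=$ remaining=[$]
Step 30: reduce T->T * F. Stack=[T] ptr=13 lookahead=$ remaining=[$]
Step 31: reduce E->T. Stack=[E] ptr=13 lookahead=$ remaining=[$]
Step 32: accept. Stack=[E] ptr=13 lookahead=$ remaining=[$]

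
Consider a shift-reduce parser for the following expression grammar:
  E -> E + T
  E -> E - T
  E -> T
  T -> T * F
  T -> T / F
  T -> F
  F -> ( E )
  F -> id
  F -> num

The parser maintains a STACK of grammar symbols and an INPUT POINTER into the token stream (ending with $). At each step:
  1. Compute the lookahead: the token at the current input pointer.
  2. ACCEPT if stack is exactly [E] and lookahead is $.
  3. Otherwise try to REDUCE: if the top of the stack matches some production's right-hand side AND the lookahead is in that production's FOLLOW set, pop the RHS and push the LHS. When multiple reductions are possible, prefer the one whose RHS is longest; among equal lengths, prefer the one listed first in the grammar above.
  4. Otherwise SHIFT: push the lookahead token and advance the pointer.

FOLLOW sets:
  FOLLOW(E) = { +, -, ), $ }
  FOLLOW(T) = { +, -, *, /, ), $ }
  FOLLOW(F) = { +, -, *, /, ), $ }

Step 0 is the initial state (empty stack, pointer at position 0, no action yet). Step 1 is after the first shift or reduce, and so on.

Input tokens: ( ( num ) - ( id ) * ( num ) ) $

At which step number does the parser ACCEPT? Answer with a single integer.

Step 1: shift (. Stack=[(] ptr=1 lookahead=( remaining=[( num ) - ( id ) * ( num ) ) $]
Step 2: shift (. Stack=[( (] ptr=2 lookahead=num remaining=[num ) - ( id ) * ( num ) ) $]
Step 3: shift num. Stack=[( ( num] ptr=3 lookahead=) remaining=[) - ( id ) * ( num ) ) $]
Step 4: reduce F->num. Stack=[( ( F] ptr=3 lookahead=) remaining=[) - ( id ) * ( num ) ) $]
Step 5: reduce T->F. Stack=[( ( T] ptr=3 lookahead=) remaining=[) - ( id ) * ( num ) ) $]
Step 6: reduce E->T. Stack=[( ( E] ptr=3 lookahead=) remaining=[) - ( id ) * ( num ) ) $]
Step 7: shift ). Stack=[( ( E )] ptr=4 lookahead=- remaining=[- ( id ) * ( num ) ) $]
Step 8: reduce F->( E ). Stack=[( F] ptr=4 lookahead=- remaining=[- ( id ) * ( num ) ) $]
Step 9: reduce T->F. Stack=[( T] ptr=4 lookahead=- remaining=[- ( id ) * ( num ) ) $]
Step 10: reduce E->T. Stack=[( E] ptr=4 lookahead=- remaining=[- ( id ) * ( num ) ) $]
Step 11: shift -. Stack=[( E -] ptr=5 lookahead=( remaining=[( id ) * ( num ) ) $]
Step 12: shift (. Stack=[( E - (] ptr=6 lookahead=id remaining=[id ) * ( num ) ) $]
Step 13: shift id. Stack=[( E - ( id] ptr=7 lookahead=) remaining=[) * ( num ) ) $]
Step 14: reduce F->id. Stack=[( E - ( F] ptr=7 lookahead=) remaining=[) * ( num ) ) $]
Step 15: reduce T->F. Stack=[( E - ( T] ptr=7 lookahead=) remaining=[) * ( num ) ) $]
Step 16: reduce E->T. Stack=[( E - ( E] ptr=7 lookahead=) remaining=[) * ( num ) ) $]
Step 17: shift ). Stack=[( E - ( E )] ptr=8 lookahead=* remaining=[* ( num ) ) $]
Step 18: reduce F->( E ). Stack=[( E - F] ptr=8 lookahead=* remaining=[* ( num ) ) $]
Step 19: reduce T->F. Stack=[( E - T] ptr=8 lookahead=* remaining=[* ( num ) ) $]
Step 20: shift *. Stack=[( E - T *] ptr=9 lookahead=( remaining=[( num ) ) $]
Step 21: shift (. Stack=[( E - T * (] ptr=10 lookahead=num remaining=[num ) ) $]
Step 22: shift num. Stack=[( E - T * ( num] ptr=11 lookahead=) remaining=[) ) $]
Step 23: reduce F->num. Stack=[( E - T * ( F] ptr=11 lookahead=) remaining=[) ) $]
Step 24: reduce T->F. Stack=[( E - T * ( T] ptr=11 lookahead=) remaining=[) ) $]
Step 25: reduce E->T. Stack=[( E - T * ( E] ptr=11 lookahead=) remaining=[) ) $]
Step 26: shift ). Stack=[( E - T * ( E )] ptr=12 lookahead=) remaining=[) $]
Step 27: reduce F->( E ). Stack=[( E - T * F] ptr=12 lookahead=) remaining=[) $]
Step 28: reduce T->T * F. Stack=[( E - T] ptr=12 lookahead=) remaining=[) $]
Step 29: reduce E->E - T. Stack=[( E] ptr=12 lookahead=) remaining=[) $]
Step 30: shift ). Stack=[( E )] ptr=13 lookahead=$ remaining=[$]
Step 31: reduce F->( E ). Stack=[F] ptr=13 lookahead=$ remaining=[$]
Step 32: reduce T->F. Stack=[T] ptr=13 lookahead=$ remaining=[$]
Step 33: reduce E->T. Stack=[E] ptr=13 lookahead=$ remaining=[$]
Step 34: accept. Stack=[E] ptr=13 lookahead=$ remaining=[$]

Answer: 34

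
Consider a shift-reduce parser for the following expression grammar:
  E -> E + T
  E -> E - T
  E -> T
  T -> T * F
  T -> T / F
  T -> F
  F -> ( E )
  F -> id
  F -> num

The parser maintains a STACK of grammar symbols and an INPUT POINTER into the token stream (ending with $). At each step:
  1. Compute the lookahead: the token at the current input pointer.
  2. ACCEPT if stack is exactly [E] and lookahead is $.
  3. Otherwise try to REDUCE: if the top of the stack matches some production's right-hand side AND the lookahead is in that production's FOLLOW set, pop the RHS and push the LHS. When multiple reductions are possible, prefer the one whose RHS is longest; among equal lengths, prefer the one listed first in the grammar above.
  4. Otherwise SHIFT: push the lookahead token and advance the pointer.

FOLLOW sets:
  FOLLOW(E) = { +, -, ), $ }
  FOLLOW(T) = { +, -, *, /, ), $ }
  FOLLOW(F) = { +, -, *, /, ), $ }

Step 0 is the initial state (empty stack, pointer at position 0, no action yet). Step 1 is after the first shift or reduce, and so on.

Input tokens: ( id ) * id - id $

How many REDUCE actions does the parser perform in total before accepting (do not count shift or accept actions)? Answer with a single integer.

Step 1: shift (. Stack=[(] ptr=1 lookahead=id remaining=[id ) * id - id $]
Step 2: shift id. Stack=[( id] ptr=2 lookahead=) remaining=[) * id - id $]
Step 3: reduce F->id. Stack=[( F] ptr=2 lookahead=) remaining=[) * id - id $]
Step 4: reduce T->F. Stack=[( T] ptr=2 lookahead=) remaining=[) * id - id $]
Step 5: reduce E->T. Stack=[( E] ptr=2 lookahead=) remaining=[) * id - id $]
Step 6: shift ). Stack=[( E )] ptr=3 lookahead=* remaining=[* id - id $]
Step 7: reduce F->( E ). Stack=[F] ptr=3 lookahead=* remaining=[* id - id $]
Step 8: reduce T->F. Stack=[T] ptr=3 lookahead=* remaining=[* id - id $]
Step 9: shift *. Stack=[T *] ptr=4 lookahead=id remaining=[id - id $]
Step 10: shift id. Stack=[T * id] ptr=5 lookahead=- remaining=[- id $]
Step 11: reduce F->id. Stack=[T * F] ptr=5 lookahead=- remaining=[- id $]
Step 12: reduce T->T * F. Stack=[T] ptr=5 lookahead=- remaining=[- id $]
Step 13: reduce E->T. Stack=[E] ptr=5 lookahead=- remaining=[- id $]
Step 14: shift -. Stack=[E -] ptr=6 lookahead=id remaining=[id $]
Step 15: shift id. Stack=[E - id] ptr=7 lookahead=$ remaining=[$]
Step 16: reduce F->id. Stack=[E - F] ptr=7 lookahead=$ remaining=[$]
Step 17: reduce T->F. Stack=[E - T] ptr=7 lookahead=$ remaining=[$]
Step 18: reduce E->E - T. Stack=[E] ptr=7 lookahead=$ remaining=[$]
Step 19: accept. Stack=[E] ptr=7 lookahead=$ remaining=[$]

Answer: 11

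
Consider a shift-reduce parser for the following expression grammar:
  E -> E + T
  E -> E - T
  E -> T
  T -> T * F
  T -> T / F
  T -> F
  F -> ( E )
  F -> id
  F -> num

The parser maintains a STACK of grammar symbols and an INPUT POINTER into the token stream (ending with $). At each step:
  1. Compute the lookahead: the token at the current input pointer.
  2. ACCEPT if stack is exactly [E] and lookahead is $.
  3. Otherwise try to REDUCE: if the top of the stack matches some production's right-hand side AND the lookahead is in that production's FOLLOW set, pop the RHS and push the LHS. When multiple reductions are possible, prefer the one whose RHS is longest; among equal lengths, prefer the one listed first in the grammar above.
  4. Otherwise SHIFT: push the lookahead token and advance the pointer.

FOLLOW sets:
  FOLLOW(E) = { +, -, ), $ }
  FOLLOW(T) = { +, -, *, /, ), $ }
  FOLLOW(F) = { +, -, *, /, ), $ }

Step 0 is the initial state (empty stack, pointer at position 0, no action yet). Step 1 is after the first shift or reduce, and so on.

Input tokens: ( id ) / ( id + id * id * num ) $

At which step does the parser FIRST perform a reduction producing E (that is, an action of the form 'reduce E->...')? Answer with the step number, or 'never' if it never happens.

Step 1: shift (. Stack=[(] ptr=1 lookahead=id remaining=[id ) / ( id + id * id * num ) $]
Step 2: shift id. Stack=[( id] ptr=2 lookahead=) remaining=[) / ( id + id * id * num ) $]
Step 3: reduce F->id. Stack=[( F] ptr=2 lookahead=) remaining=[) / ( id + id * id * num ) $]
Step 4: reduce T->F. Stack=[( T] ptr=2 lookahead=) remaining=[) / ( id + id * id * num ) $]
Step 5: reduce E->T. Stack=[( E] ptr=2 lookahead=) remaining=[) / ( id + id * id * num ) $]

Answer: 5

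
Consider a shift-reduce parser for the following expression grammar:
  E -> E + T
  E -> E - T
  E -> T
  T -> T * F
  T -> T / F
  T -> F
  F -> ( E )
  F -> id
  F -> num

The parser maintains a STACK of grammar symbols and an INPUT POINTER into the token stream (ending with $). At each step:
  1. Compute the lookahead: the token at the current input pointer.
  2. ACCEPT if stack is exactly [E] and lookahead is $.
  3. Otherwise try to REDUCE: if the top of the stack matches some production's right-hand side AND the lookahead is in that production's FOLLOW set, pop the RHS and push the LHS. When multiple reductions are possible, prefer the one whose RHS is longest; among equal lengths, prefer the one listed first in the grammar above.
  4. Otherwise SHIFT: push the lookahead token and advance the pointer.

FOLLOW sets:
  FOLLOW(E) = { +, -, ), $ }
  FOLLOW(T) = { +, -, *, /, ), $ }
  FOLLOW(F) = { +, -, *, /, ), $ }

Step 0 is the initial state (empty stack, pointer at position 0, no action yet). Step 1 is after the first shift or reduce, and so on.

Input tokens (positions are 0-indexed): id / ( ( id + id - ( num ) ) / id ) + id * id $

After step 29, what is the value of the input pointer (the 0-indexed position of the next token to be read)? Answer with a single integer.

Step 1: shift id. Stack=[id] ptr=1 lookahead=/ remaining=[/ ( ( id + id - ( num ) ) / id ) + id * id $]
Step 2: reduce F->id. Stack=[F] ptr=1 lookahead=/ remaining=[/ ( ( id + id - ( num ) ) / id ) + id * id $]
Step 3: reduce T->F. Stack=[T] ptr=1 lookahead=/ remaining=[/ ( ( id + id - ( num ) ) / id ) + id * id $]
Step 4: shift /. Stack=[T /] ptr=2 lookahead=( remaining=[( ( id + id - ( num ) ) / id ) + id * id $]
Step 5: shift (. Stack=[T / (] ptr=3 lookahead=( remaining=[( id + id - ( num ) ) / id ) + id * id $]
Step 6: shift (. Stack=[T / ( (] ptr=4 lookahead=id remaining=[id + id - ( num ) ) / id ) + id * id $]
Step 7: shift id. Stack=[T / ( ( id] ptr=5 lookahead=+ remaining=[+ id - ( num ) ) / id ) + id * id $]
Step 8: reduce F->id. Stack=[T / ( ( F] ptr=5 lookahead=+ remaining=[+ id - ( num ) ) / id ) + id * id $]
Step 9: reduce T->F. Stack=[T / ( ( T] ptr=5 lookahead=+ remaining=[+ id - ( num ) ) / id ) + id * id $]
Step 10: reduce E->T. Stack=[T / ( ( E] ptr=5 lookahead=+ remaining=[+ id - ( num ) ) / id ) + id * id $]
Step 11: shift +. Stack=[T / ( ( E +] ptr=6 lookahead=id remaining=[id - ( num ) ) / id ) + id * id $]
Step 12: shift id. Stack=[T / ( ( E + id] ptr=7 lookahead=- remaining=[- ( num ) ) / id ) + id * id $]
Step 13: reduce F->id. Stack=[T / ( ( E + F] ptr=7 lookahead=- remaining=[- ( num ) ) / id ) + id * id $]
Step 14: reduce T->F. Stack=[T / ( ( E + T] ptr=7 lookahead=- remaining=[- ( num ) ) / id ) + id * id $]
Step 15: reduce E->E + T. Stack=[T / ( ( E] ptr=7 lookahead=- remaining=[- ( num ) ) / id ) + id * id $]
Step 16: shift -. Stack=[T / ( ( E -] ptr=8 lookahead=( remaining=[( num ) ) / id ) + id * id $]
Step 17: shift (. Stack=[T / ( ( E - (] ptr=9 lookahead=num remaining=[num ) ) / id ) + id * id $]
Step 18: shift num. Stack=[T / ( ( E - ( num] ptr=10 lookahead=) remaining=[) ) / id ) + id * id $]
Step 19: reduce F->num. Stack=[T / ( ( E - ( F] ptr=10 lookahead=) remaining=[) ) / id ) + id * id $]
Step 20: reduce T->F. Stack=[T / ( ( E - ( T] ptr=10 lookahead=) remaining=[) ) / id ) + id * id $]
Step 21: reduce E->T. Stack=[T / ( ( E - ( E] ptr=10 lookahead=) remaining=[) ) / id ) + id * id $]
Step 22: shift ). Stack=[T / ( ( E - ( E )] ptr=11 lookahead=) remaining=[) / id ) + id * id $]
Step 23: reduce F->( E ). Stack=[T / ( ( E - F] ptr=11 lookahead=) remaining=[) / id ) + id * id $]
Step 24: reduce T->F. Stack=[T / ( ( E - T] ptr=11 lookahead=) remaining=[) / id ) + id * id $]
Step 25: reduce E->E - T. Stack=[T / ( ( E] ptr=11 lookahead=) remaining=[) / id ) + id * id $]
Step 26: shift ). Stack=[T / ( ( E )] ptr=12 lookahead=/ remaining=[/ id ) + id * id $]
Step 27: reduce F->( E ). Stack=[T / ( F] ptr=12 lookahead=/ remaining=[/ id ) + id * id $]
Step 28: reduce T->F. Stack=[T / ( T] ptr=12 lookahead=/ remaining=[/ id ) + id * id $]
Step 29: shift /. Stack=[T / ( T /] ptr=13 lookahead=id remaining=[id ) + id * id $]

Answer: 13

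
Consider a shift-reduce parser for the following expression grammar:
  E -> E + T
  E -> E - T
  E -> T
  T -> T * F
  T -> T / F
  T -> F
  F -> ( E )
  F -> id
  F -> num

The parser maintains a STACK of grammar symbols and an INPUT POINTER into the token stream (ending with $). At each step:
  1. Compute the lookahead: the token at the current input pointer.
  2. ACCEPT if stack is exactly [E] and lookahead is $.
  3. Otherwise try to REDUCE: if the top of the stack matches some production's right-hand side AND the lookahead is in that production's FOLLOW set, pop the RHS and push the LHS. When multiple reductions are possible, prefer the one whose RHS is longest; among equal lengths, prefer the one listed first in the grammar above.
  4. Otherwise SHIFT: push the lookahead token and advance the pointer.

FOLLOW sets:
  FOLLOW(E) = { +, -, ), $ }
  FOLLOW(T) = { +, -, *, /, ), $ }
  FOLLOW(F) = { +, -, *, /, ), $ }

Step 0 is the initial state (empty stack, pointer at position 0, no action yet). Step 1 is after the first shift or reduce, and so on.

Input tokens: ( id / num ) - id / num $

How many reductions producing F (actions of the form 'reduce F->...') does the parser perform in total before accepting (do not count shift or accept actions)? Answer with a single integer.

Answer: 5

Derivation:
Step 1: shift (. Stack=[(] ptr=1 lookahead=id remaining=[id / num ) - id / num $]
Step 2: shift id. Stack=[( id] ptr=2 lookahead=/ remaining=[/ num ) - id / num $]
Step 3: reduce F->id. Stack=[( F] ptr=2 lookahead=/ remaining=[/ num ) - id / num $]
Step 4: reduce T->F. Stack=[( T] ptr=2 lookahead=/ remaining=[/ num ) - id / num $]
Step 5: shift /. Stack=[( T /] ptr=3 lookahead=num remaining=[num ) - id / num $]
Step 6: shift num. Stack=[( T / num] ptr=4 lookahead=) remaining=[) - id / num $]
Step 7: reduce F->num. Stack=[( T / F] ptr=4 lookahead=) remaining=[) - id / num $]
Step 8: reduce T->T / F. Stack=[( T] ptr=4 lookahead=) remaining=[) - id / num $]
Step 9: reduce E->T. Stack=[( E] ptr=4 lookahead=) remaining=[) - id / num $]
Step 10: shift ). Stack=[( E )] ptr=5 lookahead=- remaining=[- id / num $]
Step 11: reduce F->( E ). Stack=[F] ptr=5 lookahead=- remaining=[- id / num $]
Step 12: reduce T->F. Stack=[T] ptr=5 lookahead=- remaining=[- id / num $]
Step 13: reduce E->T. Stack=[E] ptr=5 lookahead=- remaining=[- id / num $]
Step 14: shift -. Stack=[E -] ptr=6 lookahead=id remaining=[id / num $]
Step 15: shift id. Stack=[E - id] ptr=7 lookahead=/ remaining=[/ num $]
Step 16: reduce F->id. Stack=[E - F] ptr=7 lookahead=/ remaining=[/ num $]
Step 17: reduce T->F. Stack=[E - T] ptr=7 lookahead=/ remaining=[/ num $]
Step 18: shift /. Stack=[E - T /] ptr=8 lookahead=num remaining=[num $]
Step 19: shift num. Stack=[E - T / num] ptr=9 lookahead=$ remaining=[$]
Step 20: reduce F->num. Stack=[E - T / F] ptr=9 lookahead=$ remaining=[$]
Step 21: reduce T->T / F. Stack=[E - T] ptr=9 lookahead=$ remaining=[$]
Step 22: reduce E->E - T. Stack=[E] ptr=9 lookahead=$ remaining=[$]
Step 23: accept. Stack=[E] ptr=9 lookahead=$ remaining=[$]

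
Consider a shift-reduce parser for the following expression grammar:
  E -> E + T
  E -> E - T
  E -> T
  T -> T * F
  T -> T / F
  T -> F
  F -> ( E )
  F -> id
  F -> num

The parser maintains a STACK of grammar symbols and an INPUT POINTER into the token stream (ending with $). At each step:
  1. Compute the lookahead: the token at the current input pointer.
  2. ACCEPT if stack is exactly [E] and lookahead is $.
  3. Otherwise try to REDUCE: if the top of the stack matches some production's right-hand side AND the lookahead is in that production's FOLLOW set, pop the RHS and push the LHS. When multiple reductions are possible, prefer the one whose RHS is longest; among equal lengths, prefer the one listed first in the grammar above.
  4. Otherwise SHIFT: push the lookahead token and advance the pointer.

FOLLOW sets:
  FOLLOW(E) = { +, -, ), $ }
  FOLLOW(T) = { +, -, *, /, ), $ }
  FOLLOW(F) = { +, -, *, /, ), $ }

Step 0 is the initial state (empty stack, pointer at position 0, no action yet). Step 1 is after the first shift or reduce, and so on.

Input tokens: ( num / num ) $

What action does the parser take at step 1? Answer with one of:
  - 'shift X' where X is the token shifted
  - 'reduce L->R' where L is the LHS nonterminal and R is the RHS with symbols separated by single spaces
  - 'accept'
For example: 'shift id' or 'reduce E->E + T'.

Answer: shift (

Derivation:
Step 1: shift (. Stack=[(] ptr=1 lookahead=num remaining=[num / num ) $]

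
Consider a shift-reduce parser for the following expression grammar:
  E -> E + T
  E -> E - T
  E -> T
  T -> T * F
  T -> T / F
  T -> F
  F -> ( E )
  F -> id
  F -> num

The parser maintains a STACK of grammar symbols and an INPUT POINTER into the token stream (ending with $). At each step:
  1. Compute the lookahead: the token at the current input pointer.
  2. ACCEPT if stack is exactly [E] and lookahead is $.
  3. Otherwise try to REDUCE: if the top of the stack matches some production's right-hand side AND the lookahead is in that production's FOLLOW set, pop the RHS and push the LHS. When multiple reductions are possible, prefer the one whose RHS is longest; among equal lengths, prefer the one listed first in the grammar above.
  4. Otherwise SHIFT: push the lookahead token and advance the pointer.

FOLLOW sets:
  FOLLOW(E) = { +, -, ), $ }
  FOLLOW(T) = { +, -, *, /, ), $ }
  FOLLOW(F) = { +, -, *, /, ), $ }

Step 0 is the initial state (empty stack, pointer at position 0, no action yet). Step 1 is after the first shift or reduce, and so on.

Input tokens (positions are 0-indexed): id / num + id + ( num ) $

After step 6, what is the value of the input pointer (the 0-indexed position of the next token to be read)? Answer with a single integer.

Step 1: shift id. Stack=[id] ptr=1 lookahead=/ remaining=[/ num + id + ( num ) $]
Step 2: reduce F->id. Stack=[F] ptr=1 lookahead=/ remaining=[/ num + id + ( num ) $]
Step 3: reduce T->F. Stack=[T] ptr=1 lookahead=/ remaining=[/ num + id + ( num ) $]
Step 4: shift /. Stack=[T /] ptr=2 lookahead=num remaining=[num + id + ( num ) $]
Step 5: shift num. Stack=[T / num] ptr=3 lookahead=+ remaining=[+ id + ( num ) $]
Step 6: reduce F->num. Stack=[T / F] ptr=3 lookahead=+ remaining=[+ id + ( num ) $]

Answer: 3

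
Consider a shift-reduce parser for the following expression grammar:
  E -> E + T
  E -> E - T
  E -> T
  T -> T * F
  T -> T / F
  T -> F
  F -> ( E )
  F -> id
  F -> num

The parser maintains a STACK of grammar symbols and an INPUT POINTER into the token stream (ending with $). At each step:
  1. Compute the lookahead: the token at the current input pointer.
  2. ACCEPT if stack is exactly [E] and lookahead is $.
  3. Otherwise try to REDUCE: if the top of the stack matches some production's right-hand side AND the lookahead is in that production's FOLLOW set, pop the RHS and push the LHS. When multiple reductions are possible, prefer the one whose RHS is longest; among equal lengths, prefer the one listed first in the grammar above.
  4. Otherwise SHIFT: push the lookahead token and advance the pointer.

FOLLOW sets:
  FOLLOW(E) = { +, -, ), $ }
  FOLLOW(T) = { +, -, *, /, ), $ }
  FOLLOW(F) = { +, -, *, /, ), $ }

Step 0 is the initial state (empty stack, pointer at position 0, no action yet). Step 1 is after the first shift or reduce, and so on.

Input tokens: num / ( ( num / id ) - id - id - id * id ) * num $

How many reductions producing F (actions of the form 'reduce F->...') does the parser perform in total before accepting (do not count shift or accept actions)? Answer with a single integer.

Step 1: shift num. Stack=[num] ptr=1 lookahead=/ remaining=[/ ( ( num / id ) - id - id - id * id ) * num $]
Step 2: reduce F->num. Stack=[F] ptr=1 lookahead=/ remaining=[/ ( ( num / id ) - id - id - id * id ) * num $]
Step 3: reduce T->F. Stack=[T] ptr=1 lookahead=/ remaining=[/ ( ( num / id ) - id - id - id * id ) * num $]
Step 4: shift /. Stack=[T /] ptr=2 lookahead=( remaining=[( ( num / id ) - id - id - id * id ) * num $]
Step 5: shift (. Stack=[T / (] ptr=3 lookahead=( remaining=[( num / id ) - id - id - id * id ) * num $]
Step 6: shift (. Stack=[T / ( (] ptr=4 lookahead=num remaining=[num / id ) - id - id - id * id ) * num $]
Step 7: shift num. Stack=[T / ( ( num] ptr=5 lookahead=/ remaining=[/ id ) - id - id - id * id ) * num $]
Step 8: reduce F->num. Stack=[T / ( ( F] ptr=5 lookahead=/ remaining=[/ id ) - id - id - id * id ) * num $]
Step 9: reduce T->F. Stack=[T / ( ( T] ptr=5 lookahead=/ remaining=[/ id ) - id - id - id * id ) * num $]
Step 10: shift /. Stack=[T / ( ( T /] ptr=6 lookahead=id remaining=[id ) - id - id - id * id ) * num $]
Step 11: shift id. Stack=[T / ( ( T / id] ptr=7 lookahead=) remaining=[) - id - id - id * id ) * num $]
Step 12: reduce F->id. Stack=[T / ( ( T / F] ptr=7 lookahead=) remaining=[) - id - id - id * id ) * num $]
Step 13: reduce T->T / F. Stack=[T / ( ( T] ptr=7 lookahead=) remaining=[) - id - id - id * id ) * num $]
Step 14: reduce E->T. Stack=[T / ( ( E] ptr=7 lookahead=) remaining=[) - id - id - id * id ) * num $]
Step 15: shift ). Stack=[T / ( ( E )] ptr=8 lookahead=- remaining=[- id - id - id * id ) * num $]
Step 16: reduce F->( E ). Stack=[T / ( F] ptr=8 lookahead=- remaining=[- id - id - id * id ) * num $]
Step 17: reduce T->F. Stack=[T / ( T] ptr=8 lookahead=- remaining=[- id - id - id * id ) * num $]
Step 18: reduce E->T. Stack=[T / ( E] ptr=8 lookahead=- remaining=[- id - id - id * id ) * num $]
Step 19: shift -. Stack=[T / ( E -] ptr=9 lookahead=id remaining=[id - id - id * id ) * num $]
Step 20: shift id. Stack=[T / ( E - id] ptr=10 lookahead=- remaining=[- id - id * id ) * num $]
Step 21: reduce F->id. Stack=[T / ( E - F] ptr=10 lookahead=- remaining=[- id - id * id ) * num $]
Step 22: reduce T->F. Stack=[T / ( E - T] ptr=10 lookahead=- remaining=[- id - id * id ) * num $]
Step 23: reduce E->E - T. Stack=[T / ( E] ptr=10 lookahead=- remaining=[- id - id * id ) * num $]
Step 24: shift -. Stack=[T / ( E -] ptr=11 lookahead=id remaining=[id - id * id ) * num $]
Step 25: shift id. Stack=[T / ( E - id] ptr=12 lookahead=- remaining=[- id * id ) * num $]
Step 26: reduce F->id. Stack=[T / ( E - F] ptr=12 lookahead=- remaining=[- id * id ) * num $]
Step 27: reduce T->F. Stack=[T / ( E - T] ptr=12 lookahead=- remaining=[- id * id ) * num $]
Step 28: reduce E->E - T. Stack=[T / ( E] ptr=12 lookahead=- remaining=[- id * id ) * num $]
Step 29: shift -. Stack=[T / ( E -] ptr=13 lookahead=id remaining=[id * id ) * num $]
Step 30: shift id. Stack=[T / ( E - id] ptr=14 lookahead=* remaining=[* id ) * num $]
Step 31: reduce F->id. Stack=[T / ( E - F] ptr=14 lookahead=* remaining=[* id ) * num $]
Step 32: reduce T->F. Stack=[T / ( E - T] ptr=14 lookahead=* remaining=[* id ) * num $]
Step 33: shift *. Stack=[T / ( E - T *] ptr=15 lookahead=id remaining=[id ) * num $]
Step 34: shift id. Stack=[T / ( E - T * id] ptr=16 lookahead=) remaining=[) * num $]
Step 35: reduce F->id. Stack=[T / ( E - T * F] ptr=16 lookahead=) remaining=[) * num $]
Step 36: reduce T->T * F. Stack=[T / ( E - T] ptr=16 lookahead=) remaining=[) * num $]
Step 37: reduce E->E - T. Stack=[T / ( E] ptr=16 lookahead=) remaining=[) * num $]
Step 38: shift ). Stack=[T / ( E )] ptr=17 lookahead=* remaining=[* num $]
Step 39: reduce F->( E ). Stack=[T / F] ptr=17 lookahead=* remaining=[* num $]
Step 40: reduce T->T / F. Stack=[T] ptr=17 lookahead=* remaining=[* num $]
Step 41: shift *. Stack=[T *] ptr=18 lookahead=num remaining=[num $]
Step 42: shift num. Stack=[T * num] ptr=19 lookahead=$ remaining=[$]
Step 43: reduce F->num. Stack=[T * F] ptr=19 lookahead=$ remaining=[$]
Step 44: reduce T->T * F. Stack=[T] ptr=19 lookahead=$ remaining=[$]
Step 45: reduce E->T. Stack=[E] ptr=19 lookahead=$ remaining=[$]
Step 46: accept. Stack=[E] ptr=19 lookahead=$ remaining=[$]

Answer: 10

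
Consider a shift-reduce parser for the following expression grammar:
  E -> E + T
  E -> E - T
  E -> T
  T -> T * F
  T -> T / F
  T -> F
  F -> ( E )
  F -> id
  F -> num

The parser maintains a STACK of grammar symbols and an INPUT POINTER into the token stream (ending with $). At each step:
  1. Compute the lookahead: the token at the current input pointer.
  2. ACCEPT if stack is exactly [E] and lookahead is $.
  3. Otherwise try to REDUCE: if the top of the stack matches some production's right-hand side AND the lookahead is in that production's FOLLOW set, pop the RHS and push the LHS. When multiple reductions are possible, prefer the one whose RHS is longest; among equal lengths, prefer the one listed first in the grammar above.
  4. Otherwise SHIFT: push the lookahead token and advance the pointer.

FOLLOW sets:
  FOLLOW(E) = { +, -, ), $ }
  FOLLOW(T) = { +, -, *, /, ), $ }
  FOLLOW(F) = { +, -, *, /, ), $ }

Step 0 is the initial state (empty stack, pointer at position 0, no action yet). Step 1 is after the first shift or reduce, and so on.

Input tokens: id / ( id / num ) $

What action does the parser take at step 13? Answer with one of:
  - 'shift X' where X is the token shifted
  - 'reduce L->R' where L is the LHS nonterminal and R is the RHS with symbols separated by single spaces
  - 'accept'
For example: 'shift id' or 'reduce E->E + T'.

Step 1: shift id. Stack=[id] ptr=1 lookahead=/ remaining=[/ ( id / num ) $]
Step 2: reduce F->id. Stack=[F] ptr=1 lookahead=/ remaining=[/ ( id / num ) $]
Step 3: reduce T->F. Stack=[T] ptr=1 lookahead=/ remaining=[/ ( id / num ) $]
Step 4: shift /. Stack=[T /] ptr=2 lookahead=( remaining=[( id / num ) $]
Step 5: shift (. Stack=[T / (] ptr=3 lookahead=id remaining=[id / num ) $]
Step 6: shift id. Stack=[T / ( id] ptr=4 lookahead=/ remaining=[/ num ) $]
Step 7: reduce F->id. Stack=[T / ( F] ptr=4 lookahead=/ remaining=[/ num ) $]
Step 8: reduce T->F. Stack=[T / ( T] ptr=4 lookahead=/ remaining=[/ num ) $]
Step 9: shift /. Stack=[T / ( T /] ptr=5 lookahead=num remaining=[num ) $]
Step 10: shift num. Stack=[T / ( T / num] ptr=6 lookahead=) remaining=[) $]
Step 11: reduce F->num. Stack=[T / ( T / F] ptr=6 lookahead=) remaining=[) $]
Step 12: reduce T->T / F. Stack=[T / ( T] ptr=6 lookahead=) remaining=[) $]
Step 13: reduce E->T. Stack=[T / ( E] ptr=6 lookahead=) remaining=[) $]

Answer: reduce E->T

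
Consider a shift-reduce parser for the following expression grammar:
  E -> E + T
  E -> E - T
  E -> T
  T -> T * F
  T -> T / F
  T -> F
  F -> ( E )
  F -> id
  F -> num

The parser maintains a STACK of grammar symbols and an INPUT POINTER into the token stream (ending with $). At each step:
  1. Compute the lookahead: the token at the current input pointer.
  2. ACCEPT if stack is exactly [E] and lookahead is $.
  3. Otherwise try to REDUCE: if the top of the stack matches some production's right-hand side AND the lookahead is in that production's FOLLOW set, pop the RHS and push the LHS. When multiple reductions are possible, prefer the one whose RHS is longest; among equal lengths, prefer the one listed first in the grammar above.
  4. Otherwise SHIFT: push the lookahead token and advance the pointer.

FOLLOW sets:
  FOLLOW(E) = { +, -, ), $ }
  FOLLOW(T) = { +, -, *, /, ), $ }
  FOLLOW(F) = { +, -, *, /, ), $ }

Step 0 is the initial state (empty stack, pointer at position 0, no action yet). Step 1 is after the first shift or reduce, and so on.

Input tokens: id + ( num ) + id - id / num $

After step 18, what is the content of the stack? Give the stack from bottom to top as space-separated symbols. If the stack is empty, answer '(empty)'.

Answer: E + T

Derivation:
Step 1: shift id. Stack=[id] ptr=1 lookahead=+ remaining=[+ ( num ) + id - id / num $]
Step 2: reduce F->id. Stack=[F] ptr=1 lookahead=+ remaining=[+ ( num ) + id - id / num $]
Step 3: reduce T->F. Stack=[T] ptr=1 lookahead=+ remaining=[+ ( num ) + id - id / num $]
Step 4: reduce E->T. Stack=[E] ptr=1 lookahead=+ remaining=[+ ( num ) + id - id / num $]
Step 5: shift +. Stack=[E +] ptr=2 lookahead=( remaining=[( num ) + id - id / num $]
Step 6: shift (. Stack=[E + (] ptr=3 lookahead=num remaining=[num ) + id - id / num $]
Step 7: shift num. Stack=[E + ( num] ptr=4 lookahead=) remaining=[) + id - id / num $]
Step 8: reduce F->num. Stack=[E + ( F] ptr=4 lookahead=) remaining=[) + id - id / num $]
Step 9: reduce T->F. Stack=[E + ( T] ptr=4 lookahead=) remaining=[) + id - id / num $]
Step 10: reduce E->T. Stack=[E + ( E] ptr=4 lookahead=) remaining=[) + id - id / num $]
Step 11: shift ). Stack=[E + ( E )] ptr=5 lookahead=+ remaining=[+ id - id / num $]
Step 12: reduce F->( E ). Stack=[E + F] ptr=5 lookahead=+ remaining=[+ id - id / num $]
Step 13: reduce T->F. Stack=[E + T] ptr=5 lookahead=+ remaining=[+ id - id / num $]
Step 14: reduce E->E + T. Stack=[E] ptr=5 lookahead=+ remaining=[+ id - id / num $]
Step 15: shift +. Stack=[E +] ptr=6 lookahead=id remaining=[id - id / num $]
Step 16: shift id. Stack=[E + id] ptr=7 lookahead=- remaining=[- id / num $]
Step 17: reduce F->id. Stack=[E + F] ptr=7 lookahead=- remaining=[- id / num $]
Step 18: reduce T->F. Stack=[E + T] ptr=7 lookahead=- remaining=[- id / num $]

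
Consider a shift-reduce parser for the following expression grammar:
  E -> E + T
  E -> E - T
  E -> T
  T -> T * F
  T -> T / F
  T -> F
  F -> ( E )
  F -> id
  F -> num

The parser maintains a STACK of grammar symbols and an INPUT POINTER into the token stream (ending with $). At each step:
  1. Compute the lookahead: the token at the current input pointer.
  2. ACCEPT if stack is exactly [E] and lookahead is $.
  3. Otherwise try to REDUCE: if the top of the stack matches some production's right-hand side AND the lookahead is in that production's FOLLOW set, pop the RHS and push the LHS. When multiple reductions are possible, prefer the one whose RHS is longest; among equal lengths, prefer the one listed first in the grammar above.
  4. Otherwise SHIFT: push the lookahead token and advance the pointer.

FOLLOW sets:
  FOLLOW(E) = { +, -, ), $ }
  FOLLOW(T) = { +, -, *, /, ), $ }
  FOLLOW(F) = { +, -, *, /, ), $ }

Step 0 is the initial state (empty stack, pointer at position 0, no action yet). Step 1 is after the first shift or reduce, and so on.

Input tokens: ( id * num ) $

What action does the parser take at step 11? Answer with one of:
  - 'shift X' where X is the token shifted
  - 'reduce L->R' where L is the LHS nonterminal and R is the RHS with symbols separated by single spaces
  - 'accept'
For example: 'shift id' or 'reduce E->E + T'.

Answer: reduce F->( E )

Derivation:
Step 1: shift (. Stack=[(] ptr=1 lookahead=id remaining=[id * num ) $]
Step 2: shift id. Stack=[( id] ptr=2 lookahead=* remaining=[* num ) $]
Step 3: reduce F->id. Stack=[( F] ptr=2 lookahead=* remaining=[* num ) $]
Step 4: reduce T->F. Stack=[( T] ptr=2 lookahead=* remaining=[* num ) $]
Step 5: shift *. Stack=[( T *] ptr=3 lookahead=num remaining=[num ) $]
Step 6: shift num. Stack=[( T * num] ptr=4 lookahead=) remaining=[) $]
Step 7: reduce F->num. Stack=[( T * F] ptr=4 lookahead=) remaining=[) $]
Step 8: reduce T->T * F. Stack=[( T] ptr=4 lookahead=) remaining=[) $]
Step 9: reduce E->T. Stack=[( E] ptr=4 lookahead=) remaining=[) $]
Step 10: shift ). Stack=[( E )] ptr=5 lookahead=$ remaining=[$]
Step 11: reduce F->( E ). Stack=[F] ptr=5 lookahead=$ remaining=[$]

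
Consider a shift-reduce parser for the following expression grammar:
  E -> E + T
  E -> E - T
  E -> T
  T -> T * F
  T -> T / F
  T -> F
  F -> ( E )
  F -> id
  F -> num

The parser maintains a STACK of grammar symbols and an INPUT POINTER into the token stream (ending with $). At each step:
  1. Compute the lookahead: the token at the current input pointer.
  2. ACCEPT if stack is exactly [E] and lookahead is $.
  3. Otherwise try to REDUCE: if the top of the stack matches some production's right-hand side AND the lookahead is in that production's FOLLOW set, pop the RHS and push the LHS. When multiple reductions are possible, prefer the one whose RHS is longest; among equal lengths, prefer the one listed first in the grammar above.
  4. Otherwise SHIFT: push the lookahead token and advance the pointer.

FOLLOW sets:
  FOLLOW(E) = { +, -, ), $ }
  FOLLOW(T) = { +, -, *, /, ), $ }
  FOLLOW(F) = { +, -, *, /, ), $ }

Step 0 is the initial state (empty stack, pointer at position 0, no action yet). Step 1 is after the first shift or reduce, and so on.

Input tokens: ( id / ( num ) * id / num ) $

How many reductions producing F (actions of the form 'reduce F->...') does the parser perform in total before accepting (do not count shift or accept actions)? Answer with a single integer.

Step 1: shift (. Stack=[(] ptr=1 lookahead=id remaining=[id / ( num ) * id / num ) $]
Step 2: shift id. Stack=[( id] ptr=2 lookahead=/ remaining=[/ ( num ) * id / num ) $]
Step 3: reduce F->id. Stack=[( F] ptr=2 lookahead=/ remaining=[/ ( num ) * id / num ) $]
Step 4: reduce T->F. Stack=[( T] ptr=2 lookahead=/ remaining=[/ ( num ) * id / num ) $]
Step 5: shift /. Stack=[( T /] ptr=3 lookahead=( remaining=[( num ) * id / num ) $]
Step 6: shift (. Stack=[( T / (] ptr=4 lookahead=num remaining=[num ) * id / num ) $]
Step 7: shift num. Stack=[( T / ( num] ptr=5 lookahead=) remaining=[) * id / num ) $]
Step 8: reduce F->num. Stack=[( T / ( F] ptr=5 lookahead=) remaining=[) * id / num ) $]
Step 9: reduce T->F. Stack=[( T / ( T] ptr=5 lookahead=) remaining=[) * id / num ) $]
Step 10: reduce E->T. Stack=[( T / ( E] ptr=5 lookahead=) remaining=[) * id / num ) $]
Step 11: shift ). Stack=[( T / ( E )] ptr=6 lookahead=* remaining=[* id / num ) $]
Step 12: reduce F->( E ). Stack=[( T / F] ptr=6 lookahead=* remaining=[* id / num ) $]
Step 13: reduce T->T / F. Stack=[( T] ptr=6 lookahead=* remaining=[* id / num ) $]
Step 14: shift *. Stack=[( T *] ptr=7 lookahead=id remaining=[id / num ) $]
Step 15: shift id. Stack=[( T * id] ptr=8 lookahead=/ remaining=[/ num ) $]
Step 16: reduce F->id. Stack=[( T * F] ptr=8 lookahead=/ remaining=[/ num ) $]
Step 17: reduce T->T * F. Stack=[( T] ptr=8 lookahead=/ remaining=[/ num ) $]
Step 18: shift /. Stack=[( T /] ptr=9 lookahead=num remaining=[num ) $]
Step 19: shift num. Stack=[( T / num] ptr=10 lookahead=) remaining=[) $]
Step 20: reduce F->num. Stack=[( T / F] ptr=10 lookahead=) remaining=[) $]
Step 21: reduce T->T / F. Stack=[( T] ptr=10 lookahead=) remaining=[) $]
Step 22: reduce E->T. Stack=[( E] ptr=10 lookahead=) remaining=[) $]
Step 23: shift ). Stack=[( E )] ptr=11 lookahead=$ remaining=[$]
Step 24: reduce F->( E ). Stack=[F] ptr=11 lookahead=$ remaining=[$]
Step 25: reduce T->F. Stack=[T] ptr=11 lookahead=$ remaining=[$]
Step 26: reduce E->T. Stack=[E] ptr=11 lookahead=$ remaining=[$]
Step 27: accept. Stack=[E] ptr=11 lookahead=$ remaining=[$]

Answer: 6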